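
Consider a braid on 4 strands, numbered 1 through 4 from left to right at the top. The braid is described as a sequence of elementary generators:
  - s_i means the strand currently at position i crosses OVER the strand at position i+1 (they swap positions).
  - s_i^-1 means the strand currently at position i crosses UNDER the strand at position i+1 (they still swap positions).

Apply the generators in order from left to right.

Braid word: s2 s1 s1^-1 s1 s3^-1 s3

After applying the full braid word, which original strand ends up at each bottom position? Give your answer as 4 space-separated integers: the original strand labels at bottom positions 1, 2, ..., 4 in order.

Gen 1 (s2): strand 2 crosses over strand 3. Perm now: [1 3 2 4]
Gen 2 (s1): strand 1 crosses over strand 3. Perm now: [3 1 2 4]
Gen 3 (s1^-1): strand 3 crosses under strand 1. Perm now: [1 3 2 4]
Gen 4 (s1): strand 1 crosses over strand 3. Perm now: [3 1 2 4]
Gen 5 (s3^-1): strand 2 crosses under strand 4. Perm now: [3 1 4 2]
Gen 6 (s3): strand 4 crosses over strand 2. Perm now: [3 1 2 4]

Answer: 3 1 2 4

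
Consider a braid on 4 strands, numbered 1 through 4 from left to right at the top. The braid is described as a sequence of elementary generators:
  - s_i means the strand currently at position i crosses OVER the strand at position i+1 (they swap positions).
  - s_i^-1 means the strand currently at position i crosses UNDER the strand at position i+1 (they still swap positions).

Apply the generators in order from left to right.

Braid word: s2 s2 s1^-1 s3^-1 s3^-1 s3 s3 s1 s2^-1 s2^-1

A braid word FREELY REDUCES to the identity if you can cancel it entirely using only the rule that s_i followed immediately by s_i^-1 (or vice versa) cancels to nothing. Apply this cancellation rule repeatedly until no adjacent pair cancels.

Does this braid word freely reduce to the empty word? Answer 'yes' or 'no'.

Answer: yes

Derivation:
Gen 1 (s2): push. Stack: [s2]
Gen 2 (s2): push. Stack: [s2 s2]
Gen 3 (s1^-1): push. Stack: [s2 s2 s1^-1]
Gen 4 (s3^-1): push. Stack: [s2 s2 s1^-1 s3^-1]
Gen 5 (s3^-1): push. Stack: [s2 s2 s1^-1 s3^-1 s3^-1]
Gen 6 (s3): cancels prior s3^-1. Stack: [s2 s2 s1^-1 s3^-1]
Gen 7 (s3): cancels prior s3^-1. Stack: [s2 s2 s1^-1]
Gen 8 (s1): cancels prior s1^-1. Stack: [s2 s2]
Gen 9 (s2^-1): cancels prior s2. Stack: [s2]
Gen 10 (s2^-1): cancels prior s2. Stack: []
Reduced word: (empty)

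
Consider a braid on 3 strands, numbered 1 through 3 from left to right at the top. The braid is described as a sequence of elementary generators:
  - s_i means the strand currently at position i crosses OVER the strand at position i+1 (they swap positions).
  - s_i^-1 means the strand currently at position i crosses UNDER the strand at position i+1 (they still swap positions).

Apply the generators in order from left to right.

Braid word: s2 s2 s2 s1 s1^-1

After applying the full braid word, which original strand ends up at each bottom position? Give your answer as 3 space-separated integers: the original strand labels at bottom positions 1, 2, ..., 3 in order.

Answer: 1 3 2

Derivation:
Gen 1 (s2): strand 2 crosses over strand 3. Perm now: [1 3 2]
Gen 2 (s2): strand 3 crosses over strand 2. Perm now: [1 2 3]
Gen 3 (s2): strand 2 crosses over strand 3. Perm now: [1 3 2]
Gen 4 (s1): strand 1 crosses over strand 3. Perm now: [3 1 2]
Gen 5 (s1^-1): strand 3 crosses under strand 1. Perm now: [1 3 2]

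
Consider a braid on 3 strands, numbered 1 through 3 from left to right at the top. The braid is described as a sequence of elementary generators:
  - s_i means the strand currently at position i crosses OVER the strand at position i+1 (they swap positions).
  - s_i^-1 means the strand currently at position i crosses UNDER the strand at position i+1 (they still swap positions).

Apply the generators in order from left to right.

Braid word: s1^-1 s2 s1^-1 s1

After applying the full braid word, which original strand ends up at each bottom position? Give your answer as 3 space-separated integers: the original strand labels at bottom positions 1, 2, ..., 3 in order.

Answer: 2 3 1

Derivation:
Gen 1 (s1^-1): strand 1 crosses under strand 2. Perm now: [2 1 3]
Gen 2 (s2): strand 1 crosses over strand 3. Perm now: [2 3 1]
Gen 3 (s1^-1): strand 2 crosses under strand 3. Perm now: [3 2 1]
Gen 4 (s1): strand 3 crosses over strand 2. Perm now: [2 3 1]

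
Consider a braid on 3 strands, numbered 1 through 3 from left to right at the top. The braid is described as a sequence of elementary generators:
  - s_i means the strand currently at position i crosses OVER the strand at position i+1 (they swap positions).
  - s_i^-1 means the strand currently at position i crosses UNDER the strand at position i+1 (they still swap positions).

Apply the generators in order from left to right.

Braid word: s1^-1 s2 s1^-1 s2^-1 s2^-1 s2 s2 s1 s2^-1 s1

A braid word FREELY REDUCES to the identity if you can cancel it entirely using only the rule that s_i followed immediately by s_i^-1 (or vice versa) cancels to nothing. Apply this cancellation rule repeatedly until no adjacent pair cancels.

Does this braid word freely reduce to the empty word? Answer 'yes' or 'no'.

Gen 1 (s1^-1): push. Stack: [s1^-1]
Gen 2 (s2): push. Stack: [s1^-1 s2]
Gen 3 (s1^-1): push. Stack: [s1^-1 s2 s1^-1]
Gen 4 (s2^-1): push. Stack: [s1^-1 s2 s1^-1 s2^-1]
Gen 5 (s2^-1): push. Stack: [s1^-1 s2 s1^-1 s2^-1 s2^-1]
Gen 6 (s2): cancels prior s2^-1. Stack: [s1^-1 s2 s1^-1 s2^-1]
Gen 7 (s2): cancels prior s2^-1. Stack: [s1^-1 s2 s1^-1]
Gen 8 (s1): cancels prior s1^-1. Stack: [s1^-1 s2]
Gen 9 (s2^-1): cancels prior s2. Stack: [s1^-1]
Gen 10 (s1): cancels prior s1^-1. Stack: []
Reduced word: (empty)

Answer: yes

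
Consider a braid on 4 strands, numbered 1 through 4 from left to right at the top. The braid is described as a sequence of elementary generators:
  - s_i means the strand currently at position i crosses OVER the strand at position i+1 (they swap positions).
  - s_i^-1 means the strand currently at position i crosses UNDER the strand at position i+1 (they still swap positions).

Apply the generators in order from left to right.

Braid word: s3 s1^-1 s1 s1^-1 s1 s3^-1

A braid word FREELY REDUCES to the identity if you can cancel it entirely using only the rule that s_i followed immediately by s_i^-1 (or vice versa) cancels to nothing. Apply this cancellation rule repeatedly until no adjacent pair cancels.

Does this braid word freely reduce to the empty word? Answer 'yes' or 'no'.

Gen 1 (s3): push. Stack: [s3]
Gen 2 (s1^-1): push. Stack: [s3 s1^-1]
Gen 3 (s1): cancels prior s1^-1. Stack: [s3]
Gen 4 (s1^-1): push. Stack: [s3 s1^-1]
Gen 5 (s1): cancels prior s1^-1. Stack: [s3]
Gen 6 (s3^-1): cancels prior s3. Stack: []
Reduced word: (empty)

Answer: yes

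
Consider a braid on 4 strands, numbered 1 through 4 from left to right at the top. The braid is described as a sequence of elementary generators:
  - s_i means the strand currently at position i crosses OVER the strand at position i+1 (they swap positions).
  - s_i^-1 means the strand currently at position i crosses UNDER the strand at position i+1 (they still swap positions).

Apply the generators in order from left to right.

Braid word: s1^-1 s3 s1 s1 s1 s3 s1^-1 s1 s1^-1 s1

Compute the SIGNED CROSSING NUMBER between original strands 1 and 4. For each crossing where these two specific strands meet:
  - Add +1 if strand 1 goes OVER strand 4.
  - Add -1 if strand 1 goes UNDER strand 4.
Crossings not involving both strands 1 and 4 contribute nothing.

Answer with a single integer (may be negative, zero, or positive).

Gen 1: crossing 1x2. Both 1&4? no. Sum: 0
Gen 2: crossing 3x4. Both 1&4? no. Sum: 0
Gen 3: crossing 2x1. Both 1&4? no. Sum: 0
Gen 4: crossing 1x2. Both 1&4? no. Sum: 0
Gen 5: crossing 2x1. Both 1&4? no. Sum: 0
Gen 6: crossing 4x3. Both 1&4? no. Sum: 0
Gen 7: crossing 1x2. Both 1&4? no. Sum: 0
Gen 8: crossing 2x1. Both 1&4? no. Sum: 0
Gen 9: crossing 1x2. Both 1&4? no. Sum: 0
Gen 10: crossing 2x1. Both 1&4? no. Sum: 0

Answer: 0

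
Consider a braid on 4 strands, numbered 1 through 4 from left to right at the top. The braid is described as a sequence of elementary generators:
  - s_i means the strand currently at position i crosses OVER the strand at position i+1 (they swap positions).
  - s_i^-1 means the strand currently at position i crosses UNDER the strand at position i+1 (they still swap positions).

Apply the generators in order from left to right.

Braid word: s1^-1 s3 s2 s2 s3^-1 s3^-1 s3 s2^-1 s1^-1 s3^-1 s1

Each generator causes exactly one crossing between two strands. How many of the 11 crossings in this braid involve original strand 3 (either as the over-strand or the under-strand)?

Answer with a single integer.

Gen 1: crossing 1x2. Involves strand 3? no. Count so far: 0
Gen 2: crossing 3x4. Involves strand 3? yes. Count so far: 1
Gen 3: crossing 1x4. Involves strand 3? no. Count so far: 1
Gen 4: crossing 4x1. Involves strand 3? no. Count so far: 1
Gen 5: crossing 4x3. Involves strand 3? yes. Count so far: 2
Gen 6: crossing 3x4. Involves strand 3? yes. Count so far: 3
Gen 7: crossing 4x3. Involves strand 3? yes. Count so far: 4
Gen 8: crossing 1x3. Involves strand 3? yes. Count so far: 5
Gen 9: crossing 2x3. Involves strand 3? yes. Count so far: 6
Gen 10: crossing 1x4. Involves strand 3? no. Count so far: 6
Gen 11: crossing 3x2. Involves strand 3? yes. Count so far: 7

Answer: 7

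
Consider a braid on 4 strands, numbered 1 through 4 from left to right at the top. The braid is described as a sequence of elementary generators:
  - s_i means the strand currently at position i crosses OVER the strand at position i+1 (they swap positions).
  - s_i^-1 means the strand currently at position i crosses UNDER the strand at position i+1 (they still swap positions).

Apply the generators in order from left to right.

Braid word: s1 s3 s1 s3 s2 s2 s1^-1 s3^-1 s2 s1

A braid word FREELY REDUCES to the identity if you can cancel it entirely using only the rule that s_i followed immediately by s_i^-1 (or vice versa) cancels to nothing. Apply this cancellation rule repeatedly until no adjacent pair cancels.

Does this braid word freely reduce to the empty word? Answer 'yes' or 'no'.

Gen 1 (s1): push. Stack: [s1]
Gen 2 (s3): push. Stack: [s1 s3]
Gen 3 (s1): push. Stack: [s1 s3 s1]
Gen 4 (s3): push. Stack: [s1 s3 s1 s3]
Gen 5 (s2): push. Stack: [s1 s3 s1 s3 s2]
Gen 6 (s2): push. Stack: [s1 s3 s1 s3 s2 s2]
Gen 7 (s1^-1): push. Stack: [s1 s3 s1 s3 s2 s2 s1^-1]
Gen 8 (s3^-1): push. Stack: [s1 s3 s1 s3 s2 s2 s1^-1 s3^-1]
Gen 9 (s2): push. Stack: [s1 s3 s1 s3 s2 s2 s1^-1 s3^-1 s2]
Gen 10 (s1): push. Stack: [s1 s3 s1 s3 s2 s2 s1^-1 s3^-1 s2 s1]
Reduced word: s1 s3 s1 s3 s2 s2 s1^-1 s3^-1 s2 s1

Answer: no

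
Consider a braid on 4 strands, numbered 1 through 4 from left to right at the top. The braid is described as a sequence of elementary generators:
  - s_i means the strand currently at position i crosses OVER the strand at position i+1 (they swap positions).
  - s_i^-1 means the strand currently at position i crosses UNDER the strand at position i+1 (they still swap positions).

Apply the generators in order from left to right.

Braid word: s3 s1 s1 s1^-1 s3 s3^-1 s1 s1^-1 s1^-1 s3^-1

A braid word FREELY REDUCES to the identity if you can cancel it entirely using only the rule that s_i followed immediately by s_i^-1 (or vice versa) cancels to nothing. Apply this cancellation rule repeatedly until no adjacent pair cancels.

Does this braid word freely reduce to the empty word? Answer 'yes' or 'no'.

Answer: yes

Derivation:
Gen 1 (s3): push. Stack: [s3]
Gen 2 (s1): push. Stack: [s3 s1]
Gen 3 (s1): push. Stack: [s3 s1 s1]
Gen 4 (s1^-1): cancels prior s1. Stack: [s3 s1]
Gen 5 (s3): push. Stack: [s3 s1 s3]
Gen 6 (s3^-1): cancels prior s3. Stack: [s3 s1]
Gen 7 (s1): push. Stack: [s3 s1 s1]
Gen 8 (s1^-1): cancels prior s1. Stack: [s3 s1]
Gen 9 (s1^-1): cancels prior s1. Stack: [s3]
Gen 10 (s3^-1): cancels prior s3. Stack: []
Reduced word: (empty)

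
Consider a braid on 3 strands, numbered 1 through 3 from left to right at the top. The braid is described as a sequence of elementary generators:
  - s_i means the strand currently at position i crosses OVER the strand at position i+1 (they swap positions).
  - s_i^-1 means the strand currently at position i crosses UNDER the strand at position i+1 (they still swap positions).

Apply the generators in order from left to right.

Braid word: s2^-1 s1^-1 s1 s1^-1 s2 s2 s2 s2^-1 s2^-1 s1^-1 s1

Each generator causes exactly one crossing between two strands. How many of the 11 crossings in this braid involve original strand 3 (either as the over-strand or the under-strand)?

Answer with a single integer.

Gen 1: crossing 2x3. Involves strand 3? yes. Count so far: 1
Gen 2: crossing 1x3. Involves strand 3? yes. Count so far: 2
Gen 3: crossing 3x1. Involves strand 3? yes. Count so far: 3
Gen 4: crossing 1x3. Involves strand 3? yes. Count so far: 4
Gen 5: crossing 1x2. Involves strand 3? no. Count so far: 4
Gen 6: crossing 2x1. Involves strand 3? no. Count so far: 4
Gen 7: crossing 1x2. Involves strand 3? no. Count so far: 4
Gen 8: crossing 2x1. Involves strand 3? no. Count so far: 4
Gen 9: crossing 1x2. Involves strand 3? no. Count so far: 4
Gen 10: crossing 3x2. Involves strand 3? yes. Count so far: 5
Gen 11: crossing 2x3. Involves strand 3? yes. Count so far: 6

Answer: 6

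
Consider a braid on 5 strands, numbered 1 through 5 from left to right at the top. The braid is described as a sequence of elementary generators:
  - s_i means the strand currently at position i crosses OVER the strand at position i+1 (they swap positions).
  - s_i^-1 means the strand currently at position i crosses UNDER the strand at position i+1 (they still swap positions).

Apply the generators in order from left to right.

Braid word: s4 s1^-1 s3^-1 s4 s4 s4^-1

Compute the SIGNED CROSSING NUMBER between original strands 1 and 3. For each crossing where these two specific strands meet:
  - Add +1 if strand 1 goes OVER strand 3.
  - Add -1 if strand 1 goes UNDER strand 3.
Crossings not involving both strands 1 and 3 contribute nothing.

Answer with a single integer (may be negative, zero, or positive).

Gen 1: crossing 4x5. Both 1&3? no. Sum: 0
Gen 2: crossing 1x2. Both 1&3? no. Sum: 0
Gen 3: crossing 3x5. Both 1&3? no. Sum: 0
Gen 4: crossing 3x4. Both 1&3? no. Sum: 0
Gen 5: crossing 4x3. Both 1&3? no. Sum: 0
Gen 6: crossing 3x4. Both 1&3? no. Sum: 0

Answer: 0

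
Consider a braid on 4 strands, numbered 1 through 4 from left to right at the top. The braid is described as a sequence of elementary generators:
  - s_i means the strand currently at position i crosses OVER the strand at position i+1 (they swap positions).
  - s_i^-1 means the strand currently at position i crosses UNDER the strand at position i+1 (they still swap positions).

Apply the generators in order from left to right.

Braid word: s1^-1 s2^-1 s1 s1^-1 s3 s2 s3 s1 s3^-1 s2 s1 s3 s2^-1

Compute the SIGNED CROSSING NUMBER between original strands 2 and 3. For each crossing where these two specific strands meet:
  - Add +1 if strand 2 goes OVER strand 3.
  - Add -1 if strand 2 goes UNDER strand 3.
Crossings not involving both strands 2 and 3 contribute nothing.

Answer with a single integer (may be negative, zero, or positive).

Gen 1: crossing 1x2. Both 2&3? no. Sum: 0
Gen 2: crossing 1x3. Both 2&3? no. Sum: 0
Gen 3: 2 over 3. Both 2&3? yes. Contrib: +1. Sum: 1
Gen 4: 3 under 2. Both 2&3? yes. Contrib: +1. Sum: 2
Gen 5: crossing 1x4. Both 2&3? no. Sum: 2
Gen 6: crossing 3x4. Both 2&3? no. Sum: 2
Gen 7: crossing 3x1. Both 2&3? no. Sum: 2
Gen 8: crossing 2x4. Both 2&3? no. Sum: 2
Gen 9: crossing 1x3. Both 2&3? no. Sum: 2
Gen 10: 2 over 3. Both 2&3? yes. Contrib: +1. Sum: 3
Gen 11: crossing 4x3. Both 2&3? no. Sum: 3
Gen 12: crossing 2x1. Both 2&3? no. Sum: 3
Gen 13: crossing 4x1. Both 2&3? no. Sum: 3

Answer: 3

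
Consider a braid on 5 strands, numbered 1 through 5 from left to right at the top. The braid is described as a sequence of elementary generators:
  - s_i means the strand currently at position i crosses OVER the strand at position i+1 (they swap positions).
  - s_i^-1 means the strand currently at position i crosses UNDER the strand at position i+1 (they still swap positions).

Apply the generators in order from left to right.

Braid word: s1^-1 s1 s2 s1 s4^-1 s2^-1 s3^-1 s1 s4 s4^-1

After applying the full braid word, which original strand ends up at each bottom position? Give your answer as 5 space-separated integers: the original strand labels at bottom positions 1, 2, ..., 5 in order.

Answer: 2 3 5 1 4

Derivation:
Gen 1 (s1^-1): strand 1 crosses under strand 2. Perm now: [2 1 3 4 5]
Gen 2 (s1): strand 2 crosses over strand 1. Perm now: [1 2 3 4 5]
Gen 3 (s2): strand 2 crosses over strand 3. Perm now: [1 3 2 4 5]
Gen 4 (s1): strand 1 crosses over strand 3. Perm now: [3 1 2 4 5]
Gen 5 (s4^-1): strand 4 crosses under strand 5. Perm now: [3 1 2 5 4]
Gen 6 (s2^-1): strand 1 crosses under strand 2. Perm now: [3 2 1 5 4]
Gen 7 (s3^-1): strand 1 crosses under strand 5. Perm now: [3 2 5 1 4]
Gen 8 (s1): strand 3 crosses over strand 2. Perm now: [2 3 5 1 4]
Gen 9 (s4): strand 1 crosses over strand 4. Perm now: [2 3 5 4 1]
Gen 10 (s4^-1): strand 4 crosses under strand 1. Perm now: [2 3 5 1 4]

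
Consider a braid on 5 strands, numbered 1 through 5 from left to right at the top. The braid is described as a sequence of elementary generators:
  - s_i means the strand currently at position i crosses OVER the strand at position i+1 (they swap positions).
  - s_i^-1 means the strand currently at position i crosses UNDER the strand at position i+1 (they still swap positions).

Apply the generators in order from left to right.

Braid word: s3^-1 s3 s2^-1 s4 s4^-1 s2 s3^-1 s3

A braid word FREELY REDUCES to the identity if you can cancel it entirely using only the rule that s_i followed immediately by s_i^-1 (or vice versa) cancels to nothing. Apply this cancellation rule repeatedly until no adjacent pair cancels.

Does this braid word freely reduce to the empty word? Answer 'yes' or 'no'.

Gen 1 (s3^-1): push. Stack: [s3^-1]
Gen 2 (s3): cancels prior s3^-1. Stack: []
Gen 3 (s2^-1): push. Stack: [s2^-1]
Gen 4 (s4): push. Stack: [s2^-1 s4]
Gen 5 (s4^-1): cancels prior s4. Stack: [s2^-1]
Gen 6 (s2): cancels prior s2^-1. Stack: []
Gen 7 (s3^-1): push. Stack: [s3^-1]
Gen 8 (s3): cancels prior s3^-1. Stack: []
Reduced word: (empty)

Answer: yes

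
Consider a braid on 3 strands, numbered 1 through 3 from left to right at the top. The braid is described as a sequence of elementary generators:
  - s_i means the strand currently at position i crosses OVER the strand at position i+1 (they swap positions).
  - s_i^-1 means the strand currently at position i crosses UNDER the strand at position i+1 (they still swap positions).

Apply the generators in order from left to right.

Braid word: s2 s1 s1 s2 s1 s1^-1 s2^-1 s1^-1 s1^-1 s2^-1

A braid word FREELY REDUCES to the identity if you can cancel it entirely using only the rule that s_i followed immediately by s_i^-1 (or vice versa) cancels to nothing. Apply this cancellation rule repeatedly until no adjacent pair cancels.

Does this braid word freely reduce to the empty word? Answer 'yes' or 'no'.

Gen 1 (s2): push. Stack: [s2]
Gen 2 (s1): push. Stack: [s2 s1]
Gen 3 (s1): push. Stack: [s2 s1 s1]
Gen 4 (s2): push. Stack: [s2 s1 s1 s2]
Gen 5 (s1): push. Stack: [s2 s1 s1 s2 s1]
Gen 6 (s1^-1): cancels prior s1. Stack: [s2 s1 s1 s2]
Gen 7 (s2^-1): cancels prior s2. Stack: [s2 s1 s1]
Gen 8 (s1^-1): cancels prior s1. Stack: [s2 s1]
Gen 9 (s1^-1): cancels prior s1. Stack: [s2]
Gen 10 (s2^-1): cancels prior s2. Stack: []
Reduced word: (empty)

Answer: yes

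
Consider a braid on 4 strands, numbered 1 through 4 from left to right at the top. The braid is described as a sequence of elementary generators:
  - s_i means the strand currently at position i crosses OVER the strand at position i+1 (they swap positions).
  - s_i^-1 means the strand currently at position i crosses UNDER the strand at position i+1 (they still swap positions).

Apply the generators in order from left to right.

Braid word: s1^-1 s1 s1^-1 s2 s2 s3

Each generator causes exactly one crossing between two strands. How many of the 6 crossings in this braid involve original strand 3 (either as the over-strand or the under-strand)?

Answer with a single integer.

Gen 1: crossing 1x2. Involves strand 3? no. Count so far: 0
Gen 2: crossing 2x1. Involves strand 3? no. Count so far: 0
Gen 3: crossing 1x2. Involves strand 3? no. Count so far: 0
Gen 4: crossing 1x3. Involves strand 3? yes. Count so far: 1
Gen 5: crossing 3x1. Involves strand 3? yes. Count so far: 2
Gen 6: crossing 3x4. Involves strand 3? yes. Count so far: 3

Answer: 3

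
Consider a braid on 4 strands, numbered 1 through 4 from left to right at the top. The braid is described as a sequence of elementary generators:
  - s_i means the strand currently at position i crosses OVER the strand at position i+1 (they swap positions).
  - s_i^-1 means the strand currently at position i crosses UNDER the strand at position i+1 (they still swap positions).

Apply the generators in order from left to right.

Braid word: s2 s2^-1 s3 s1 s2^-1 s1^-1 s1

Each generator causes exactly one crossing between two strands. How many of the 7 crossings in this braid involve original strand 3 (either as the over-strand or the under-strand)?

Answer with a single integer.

Gen 1: crossing 2x3. Involves strand 3? yes. Count so far: 1
Gen 2: crossing 3x2. Involves strand 3? yes. Count so far: 2
Gen 3: crossing 3x4. Involves strand 3? yes. Count so far: 3
Gen 4: crossing 1x2. Involves strand 3? no. Count so far: 3
Gen 5: crossing 1x4. Involves strand 3? no. Count so far: 3
Gen 6: crossing 2x4. Involves strand 3? no. Count so far: 3
Gen 7: crossing 4x2. Involves strand 3? no. Count so far: 3

Answer: 3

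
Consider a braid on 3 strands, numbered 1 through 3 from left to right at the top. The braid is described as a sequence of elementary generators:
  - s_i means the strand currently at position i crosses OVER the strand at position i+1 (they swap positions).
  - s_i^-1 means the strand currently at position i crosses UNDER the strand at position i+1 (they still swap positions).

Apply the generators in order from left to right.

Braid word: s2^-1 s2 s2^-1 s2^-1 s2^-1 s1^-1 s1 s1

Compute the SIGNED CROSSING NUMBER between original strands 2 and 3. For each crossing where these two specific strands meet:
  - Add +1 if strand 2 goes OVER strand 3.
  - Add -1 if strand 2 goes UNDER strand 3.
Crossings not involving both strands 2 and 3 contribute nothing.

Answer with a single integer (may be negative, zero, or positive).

Answer: -3

Derivation:
Gen 1: 2 under 3. Both 2&3? yes. Contrib: -1. Sum: -1
Gen 2: 3 over 2. Both 2&3? yes. Contrib: -1. Sum: -2
Gen 3: 2 under 3. Both 2&3? yes. Contrib: -1. Sum: -3
Gen 4: 3 under 2. Both 2&3? yes. Contrib: +1. Sum: -2
Gen 5: 2 under 3. Both 2&3? yes. Contrib: -1. Sum: -3
Gen 6: crossing 1x3. Both 2&3? no. Sum: -3
Gen 7: crossing 3x1. Both 2&3? no. Sum: -3
Gen 8: crossing 1x3. Both 2&3? no. Sum: -3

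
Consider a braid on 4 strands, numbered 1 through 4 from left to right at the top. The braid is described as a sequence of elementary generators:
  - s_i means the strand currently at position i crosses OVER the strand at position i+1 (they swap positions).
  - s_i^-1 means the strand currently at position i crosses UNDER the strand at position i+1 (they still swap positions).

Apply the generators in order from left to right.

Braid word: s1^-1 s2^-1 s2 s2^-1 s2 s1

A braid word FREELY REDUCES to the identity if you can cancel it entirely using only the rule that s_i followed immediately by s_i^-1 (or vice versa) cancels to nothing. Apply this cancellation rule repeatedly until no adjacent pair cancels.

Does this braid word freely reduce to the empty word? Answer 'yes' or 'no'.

Gen 1 (s1^-1): push. Stack: [s1^-1]
Gen 2 (s2^-1): push. Stack: [s1^-1 s2^-1]
Gen 3 (s2): cancels prior s2^-1. Stack: [s1^-1]
Gen 4 (s2^-1): push. Stack: [s1^-1 s2^-1]
Gen 5 (s2): cancels prior s2^-1. Stack: [s1^-1]
Gen 6 (s1): cancels prior s1^-1. Stack: []
Reduced word: (empty)

Answer: yes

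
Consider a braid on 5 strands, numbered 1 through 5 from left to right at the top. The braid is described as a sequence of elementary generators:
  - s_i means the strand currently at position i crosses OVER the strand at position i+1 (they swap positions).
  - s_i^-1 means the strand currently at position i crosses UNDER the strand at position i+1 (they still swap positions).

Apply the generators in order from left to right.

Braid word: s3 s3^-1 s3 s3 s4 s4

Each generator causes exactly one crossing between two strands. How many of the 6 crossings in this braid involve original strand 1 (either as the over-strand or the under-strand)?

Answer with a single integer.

Answer: 0

Derivation:
Gen 1: crossing 3x4. Involves strand 1? no. Count so far: 0
Gen 2: crossing 4x3. Involves strand 1? no. Count so far: 0
Gen 3: crossing 3x4. Involves strand 1? no. Count so far: 0
Gen 4: crossing 4x3. Involves strand 1? no. Count so far: 0
Gen 5: crossing 4x5. Involves strand 1? no. Count so far: 0
Gen 6: crossing 5x4. Involves strand 1? no. Count so far: 0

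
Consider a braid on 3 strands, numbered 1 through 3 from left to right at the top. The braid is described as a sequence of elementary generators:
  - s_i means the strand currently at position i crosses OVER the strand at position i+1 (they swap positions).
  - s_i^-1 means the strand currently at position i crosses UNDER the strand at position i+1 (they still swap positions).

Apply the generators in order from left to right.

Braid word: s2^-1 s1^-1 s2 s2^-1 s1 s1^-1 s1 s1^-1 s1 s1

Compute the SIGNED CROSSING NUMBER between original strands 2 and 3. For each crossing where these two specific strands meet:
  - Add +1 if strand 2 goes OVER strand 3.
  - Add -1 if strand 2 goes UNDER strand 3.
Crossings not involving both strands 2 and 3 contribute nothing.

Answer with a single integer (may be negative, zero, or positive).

Answer: -1

Derivation:
Gen 1: 2 under 3. Both 2&3? yes. Contrib: -1. Sum: -1
Gen 2: crossing 1x3. Both 2&3? no. Sum: -1
Gen 3: crossing 1x2. Both 2&3? no. Sum: -1
Gen 4: crossing 2x1. Both 2&3? no. Sum: -1
Gen 5: crossing 3x1. Both 2&3? no. Sum: -1
Gen 6: crossing 1x3. Both 2&3? no. Sum: -1
Gen 7: crossing 3x1. Both 2&3? no. Sum: -1
Gen 8: crossing 1x3. Both 2&3? no. Sum: -1
Gen 9: crossing 3x1. Both 2&3? no. Sum: -1
Gen 10: crossing 1x3. Both 2&3? no. Sum: -1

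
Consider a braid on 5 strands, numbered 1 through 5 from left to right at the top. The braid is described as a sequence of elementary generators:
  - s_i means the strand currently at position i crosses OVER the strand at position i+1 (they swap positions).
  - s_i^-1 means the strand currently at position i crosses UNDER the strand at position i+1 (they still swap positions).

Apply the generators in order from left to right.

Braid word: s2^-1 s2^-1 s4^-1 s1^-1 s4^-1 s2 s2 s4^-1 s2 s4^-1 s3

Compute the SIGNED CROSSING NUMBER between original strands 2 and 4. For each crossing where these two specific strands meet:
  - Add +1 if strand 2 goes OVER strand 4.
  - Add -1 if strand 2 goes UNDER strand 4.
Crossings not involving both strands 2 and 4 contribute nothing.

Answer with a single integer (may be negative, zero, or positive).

Gen 1: crossing 2x3. Both 2&4? no. Sum: 0
Gen 2: crossing 3x2. Both 2&4? no. Sum: 0
Gen 3: crossing 4x5. Both 2&4? no. Sum: 0
Gen 4: crossing 1x2. Both 2&4? no. Sum: 0
Gen 5: crossing 5x4. Both 2&4? no. Sum: 0
Gen 6: crossing 1x3. Both 2&4? no. Sum: 0
Gen 7: crossing 3x1. Both 2&4? no. Sum: 0
Gen 8: crossing 4x5. Both 2&4? no. Sum: 0
Gen 9: crossing 1x3. Both 2&4? no. Sum: 0
Gen 10: crossing 5x4. Both 2&4? no. Sum: 0
Gen 11: crossing 1x4. Both 2&4? no. Sum: 0

Answer: 0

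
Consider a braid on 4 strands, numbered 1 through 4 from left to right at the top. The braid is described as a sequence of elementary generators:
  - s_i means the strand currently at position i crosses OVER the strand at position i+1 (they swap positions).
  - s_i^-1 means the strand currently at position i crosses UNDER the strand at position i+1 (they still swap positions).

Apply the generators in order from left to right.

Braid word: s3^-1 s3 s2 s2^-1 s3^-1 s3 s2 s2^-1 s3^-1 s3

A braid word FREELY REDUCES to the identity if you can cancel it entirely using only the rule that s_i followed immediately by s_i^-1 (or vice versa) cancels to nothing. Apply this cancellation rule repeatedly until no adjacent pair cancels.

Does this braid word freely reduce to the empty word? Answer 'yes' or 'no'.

Answer: yes

Derivation:
Gen 1 (s3^-1): push. Stack: [s3^-1]
Gen 2 (s3): cancels prior s3^-1. Stack: []
Gen 3 (s2): push. Stack: [s2]
Gen 4 (s2^-1): cancels prior s2. Stack: []
Gen 5 (s3^-1): push. Stack: [s3^-1]
Gen 6 (s3): cancels prior s3^-1. Stack: []
Gen 7 (s2): push. Stack: [s2]
Gen 8 (s2^-1): cancels prior s2. Stack: []
Gen 9 (s3^-1): push. Stack: [s3^-1]
Gen 10 (s3): cancels prior s3^-1. Stack: []
Reduced word: (empty)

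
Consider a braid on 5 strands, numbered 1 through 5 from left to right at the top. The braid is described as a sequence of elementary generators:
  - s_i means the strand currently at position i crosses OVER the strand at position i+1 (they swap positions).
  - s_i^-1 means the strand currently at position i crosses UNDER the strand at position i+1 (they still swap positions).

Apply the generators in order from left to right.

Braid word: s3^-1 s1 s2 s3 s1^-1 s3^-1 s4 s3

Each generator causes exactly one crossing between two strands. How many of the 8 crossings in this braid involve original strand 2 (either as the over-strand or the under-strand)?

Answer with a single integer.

Answer: 2

Derivation:
Gen 1: crossing 3x4. Involves strand 2? no. Count so far: 0
Gen 2: crossing 1x2. Involves strand 2? yes. Count so far: 1
Gen 3: crossing 1x4. Involves strand 2? no. Count so far: 1
Gen 4: crossing 1x3. Involves strand 2? no. Count so far: 1
Gen 5: crossing 2x4. Involves strand 2? yes. Count so far: 2
Gen 6: crossing 3x1. Involves strand 2? no. Count so far: 2
Gen 7: crossing 3x5. Involves strand 2? no. Count so far: 2
Gen 8: crossing 1x5. Involves strand 2? no. Count so far: 2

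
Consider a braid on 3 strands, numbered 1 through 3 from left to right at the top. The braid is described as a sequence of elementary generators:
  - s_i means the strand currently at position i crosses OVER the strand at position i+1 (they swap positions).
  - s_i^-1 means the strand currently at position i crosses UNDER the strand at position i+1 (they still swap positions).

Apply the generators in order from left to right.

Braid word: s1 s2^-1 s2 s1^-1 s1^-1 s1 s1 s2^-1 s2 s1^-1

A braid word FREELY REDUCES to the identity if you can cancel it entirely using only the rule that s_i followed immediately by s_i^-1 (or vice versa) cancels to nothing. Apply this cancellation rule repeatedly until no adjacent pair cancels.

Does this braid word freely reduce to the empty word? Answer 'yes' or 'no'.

Gen 1 (s1): push. Stack: [s1]
Gen 2 (s2^-1): push. Stack: [s1 s2^-1]
Gen 3 (s2): cancels prior s2^-1. Stack: [s1]
Gen 4 (s1^-1): cancels prior s1. Stack: []
Gen 5 (s1^-1): push. Stack: [s1^-1]
Gen 6 (s1): cancels prior s1^-1. Stack: []
Gen 7 (s1): push. Stack: [s1]
Gen 8 (s2^-1): push. Stack: [s1 s2^-1]
Gen 9 (s2): cancels prior s2^-1. Stack: [s1]
Gen 10 (s1^-1): cancels prior s1. Stack: []
Reduced word: (empty)

Answer: yes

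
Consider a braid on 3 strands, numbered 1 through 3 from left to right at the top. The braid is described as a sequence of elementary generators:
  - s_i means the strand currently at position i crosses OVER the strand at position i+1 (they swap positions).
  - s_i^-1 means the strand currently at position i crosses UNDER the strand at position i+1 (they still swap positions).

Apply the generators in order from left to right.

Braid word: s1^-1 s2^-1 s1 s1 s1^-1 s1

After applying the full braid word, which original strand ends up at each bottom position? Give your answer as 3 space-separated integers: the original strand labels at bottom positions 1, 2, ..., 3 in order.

Answer: 2 3 1

Derivation:
Gen 1 (s1^-1): strand 1 crosses under strand 2. Perm now: [2 1 3]
Gen 2 (s2^-1): strand 1 crosses under strand 3. Perm now: [2 3 1]
Gen 3 (s1): strand 2 crosses over strand 3. Perm now: [3 2 1]
Gen 4 (s1): strand 3 crosses over strand 2. Perm now: [2 3 1]
Gen 5 (s1^-1): strand 2 crosses under strand 3. Perm now: [3 2 1]
Gen 6 (s1): strand 3 crosses over strand 2. Perm now: [2 3 1]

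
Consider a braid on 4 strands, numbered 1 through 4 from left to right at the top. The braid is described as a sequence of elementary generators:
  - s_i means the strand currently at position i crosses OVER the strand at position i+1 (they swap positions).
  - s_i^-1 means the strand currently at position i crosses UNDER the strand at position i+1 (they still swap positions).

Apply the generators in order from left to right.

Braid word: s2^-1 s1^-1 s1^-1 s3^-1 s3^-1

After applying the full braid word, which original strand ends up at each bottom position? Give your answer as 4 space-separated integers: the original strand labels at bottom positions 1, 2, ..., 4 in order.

Gen 1 (s2^-1): strand 2 crosses under strand 3. Perm now: [1 3 2 4]
Gen 2 (s1^-1): strand 1 crosses under strand 3. Perm now: [3 1 2 4]
Gen 3 (s1^-1): strand 3 crosses under strand 1. Perm now: [1 3 2 4]
Gen 4 (s3^-1): strand 2 crosses under strand 4. Perm now: [1 3 4 2]
Gen 5 (s3^-1): strand 4 crosses under strand 2. Perm now: [1 3 2 4]

Answer: 1 3 2 4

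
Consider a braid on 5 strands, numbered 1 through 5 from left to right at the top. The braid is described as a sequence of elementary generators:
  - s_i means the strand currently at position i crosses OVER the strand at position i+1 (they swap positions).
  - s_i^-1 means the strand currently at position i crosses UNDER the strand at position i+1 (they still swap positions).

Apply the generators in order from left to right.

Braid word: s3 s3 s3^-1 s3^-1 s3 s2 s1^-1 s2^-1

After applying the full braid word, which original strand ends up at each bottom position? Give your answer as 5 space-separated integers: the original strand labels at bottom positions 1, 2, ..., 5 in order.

Answer: 4 2 1 3 5

Derivation:
Gen 1 (s3): strand 3 crosses over strand 4. Perm now: [1 2 4 3 5]
Gen 2 (s3): strand 4 crosses over strand 3. Perm now: [1 2 3 4 5]
Gen 3 (s3^-1): strand 3 crosses under strand 4. Perm now: [1 2 4 3 5]
Gen 4 (s3^-1): strand 4 crosses under strand 3. Perm now: [1 2 3 4 5]
Gen 5 (s3): strand 3 crosses over strand 4. Perm now: [1 2 4 3 5]
Gen 6 (s2): strand 2 crosses over strand 4. Perm now: [1 4 2 3 5]
Gen 7 (s1^-1): strand 1 crosses under strand 4. Perm now: [4 1 2 3 5]
Gen 8 (s2^-1): strand 1 crosses under strand 2. Perm now: [4 2 1 3 5]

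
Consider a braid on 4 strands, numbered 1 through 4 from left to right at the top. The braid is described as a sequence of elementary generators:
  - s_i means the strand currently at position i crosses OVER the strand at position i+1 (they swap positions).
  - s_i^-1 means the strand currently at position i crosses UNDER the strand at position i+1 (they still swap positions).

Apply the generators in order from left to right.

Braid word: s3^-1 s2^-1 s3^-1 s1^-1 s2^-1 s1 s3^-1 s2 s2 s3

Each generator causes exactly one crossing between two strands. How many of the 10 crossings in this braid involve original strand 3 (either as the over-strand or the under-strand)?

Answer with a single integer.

Gen 1: crossing 3x4. Involves strand 3? yes. Count so far: 1
Gen 2: crossing 2x4. Involves strand 3? no. Count so far: 1
Gen 3: crossing 2x3. Involves strand 3? yes. Count so far: 2
Gen 4: crossing 1x4. Involves strand 3? no. Count so far: 2
Gen 5: crossing 1x3. Involves strand 3? yes. Count so far: 3
Gen 6: crossing 4x3. Involves strand 3? yes. Count so far: 4
Gen 7: crossing 1x2. Involves strand 3? no. Count so far: 4
Gen 8: crossing 4x2. Involves strand 3? no. Count so far: 4
Gen 9: crossing 2x4. Involves strand 3? no. Count so far: 4
Gen 10: crossing 2x1. Involves strand 3? no. Count so far: 4

Answer: 4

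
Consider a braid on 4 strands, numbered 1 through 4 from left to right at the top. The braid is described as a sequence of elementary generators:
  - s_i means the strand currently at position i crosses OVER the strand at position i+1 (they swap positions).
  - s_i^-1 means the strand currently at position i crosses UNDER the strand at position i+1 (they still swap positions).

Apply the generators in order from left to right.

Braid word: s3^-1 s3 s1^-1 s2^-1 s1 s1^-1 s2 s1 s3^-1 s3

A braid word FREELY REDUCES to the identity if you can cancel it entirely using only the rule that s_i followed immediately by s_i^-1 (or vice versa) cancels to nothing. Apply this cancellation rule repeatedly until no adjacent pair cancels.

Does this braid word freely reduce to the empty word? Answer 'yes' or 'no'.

Gen 1 (s3^-1): push. Stack: [s3^-1]
Gen 2 (s3): cancels prior s3^-1. Stack: []
Gen 3 (s1^-1): push. Stack: [s1^-1]
Gen 4 (s2^-1): push. Stack: [s1^-1 s2^-1]
Gen 5 (s1): push. Stack: [s1^-1 s2^-1 s1]
Gen 6 (s1^-1): cancels prior s1. Stack: [s1^-1 s2^-1]
Gen 7 (s2): cancels prior s2^-1. Stack: [s1^-1]
Gen 8 (s1): cancels prior s1^-1. Stack: []
Gen 9 (s3^-1): push. Stack: [s3^-1]
Gen 10 (s3): cancels prior s3^-1. Stack: []
Reduced word: (empty)

Answer: yes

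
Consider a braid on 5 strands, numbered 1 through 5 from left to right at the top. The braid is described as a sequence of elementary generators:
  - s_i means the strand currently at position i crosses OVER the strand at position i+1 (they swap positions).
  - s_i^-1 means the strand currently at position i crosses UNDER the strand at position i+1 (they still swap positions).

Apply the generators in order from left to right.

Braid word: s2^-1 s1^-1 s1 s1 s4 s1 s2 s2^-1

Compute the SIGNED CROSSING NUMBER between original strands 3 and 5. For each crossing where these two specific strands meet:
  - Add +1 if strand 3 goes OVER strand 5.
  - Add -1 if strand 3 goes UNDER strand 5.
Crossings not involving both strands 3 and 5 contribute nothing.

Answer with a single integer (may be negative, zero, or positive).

Answer: 0

Derivation:
Gen 1: crossing 2x3. Both 3&5? no. Sum: 0
Gen 2: crossing 1x3. Both 3&5? no. Sum: 0
Gen 3: crossing 3x1. Both 3&5? no. Sum: 0
Gen 4: crossing 1x3. Both 3&5? no. Sum: 0
Gen 5: crossing 4x5. Both 3&5? no. Sum: 0
Gen 6: crossing 3x1. Both 3&5? no. Sum: 0
Gen 7: crossing 3x2. Both 3&5? no. Sum: 0
Gen 8: crossing 2x3. Both 3&5? no. Sum: 0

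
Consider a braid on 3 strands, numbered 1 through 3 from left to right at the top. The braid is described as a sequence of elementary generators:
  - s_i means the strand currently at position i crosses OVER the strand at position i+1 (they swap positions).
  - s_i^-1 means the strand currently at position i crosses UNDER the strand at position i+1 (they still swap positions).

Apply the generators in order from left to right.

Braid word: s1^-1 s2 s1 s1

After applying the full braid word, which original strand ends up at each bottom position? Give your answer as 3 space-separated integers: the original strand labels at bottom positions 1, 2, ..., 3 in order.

Answer: 2 3 1

Derivation:
Gen 1 (s1^-1): strand 1 crosses under strand 2. Perm now: [2 1 3]
Gen 2 (s2): strand 1 crosses over strand 3. Perm now: [2 3 1]
Gen 3 (s1): strand 2 crosses over strand 3. Perm now: [3 2 1]
Gen 4 (s1): strand 3 crosses over strand 2. Perm now: [2 3 1]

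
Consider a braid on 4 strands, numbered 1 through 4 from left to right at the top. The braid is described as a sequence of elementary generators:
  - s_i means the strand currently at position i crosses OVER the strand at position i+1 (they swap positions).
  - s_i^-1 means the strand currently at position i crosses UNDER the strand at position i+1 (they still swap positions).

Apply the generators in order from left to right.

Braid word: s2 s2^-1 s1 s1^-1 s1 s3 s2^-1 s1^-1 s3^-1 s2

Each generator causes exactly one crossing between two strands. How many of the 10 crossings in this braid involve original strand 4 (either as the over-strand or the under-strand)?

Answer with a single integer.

Gen 1: crossing 2x3. Involves strand 4? no. Count so far: 0
Gen 2: crossing 3x2. Involves strand 4? no. Count so far: 0
Gen 3: crossing 1x2. Involves strand 4? no. Count so far: 0
Gen 4: crossing 2x1. Involves strand 4? no. Count so far: 0
Gen 5: crossing 1x2. Involves strand 4? no. Count so far: 0
Gen 6: crossing 3x4. Involves strand 4? yes. Count so far: 1
Gen 7: crossing 1x4. Involves strand 4? yes. Count so far: 2
Gen 8: crossing 2x4. Involves strand 4? yes. Count so far: 3
Gen 9: crossing 1x3. Involves strand 4? no. Count so far: 3
Gen 10: crossing 2x3. Involves strand 4? no. Count so far: 3

Answer: 3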